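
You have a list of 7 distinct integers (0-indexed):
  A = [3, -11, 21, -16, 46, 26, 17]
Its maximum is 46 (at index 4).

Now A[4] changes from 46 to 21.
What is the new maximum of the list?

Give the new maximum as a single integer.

Answer: 26

Derivation:
Old max = 46 (at index 4)
Change: A[4] 46 -> 21
Changed element WAS the max -> may need rescan.
  Max of remaining elements: 26
  New max = max(21, 26) = 26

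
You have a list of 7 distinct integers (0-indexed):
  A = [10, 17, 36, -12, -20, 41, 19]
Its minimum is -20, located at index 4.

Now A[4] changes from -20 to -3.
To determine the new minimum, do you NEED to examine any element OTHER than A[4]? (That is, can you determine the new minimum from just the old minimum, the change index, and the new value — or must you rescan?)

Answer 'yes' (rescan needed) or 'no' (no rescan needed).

Old min = -20 at index 4
Change at index 4: -20 -> -3
Index 4 WAS the min and new value -3 > old min -20. Must rescan other elements to find the new min.
Needs rescan: yes

Answer: yes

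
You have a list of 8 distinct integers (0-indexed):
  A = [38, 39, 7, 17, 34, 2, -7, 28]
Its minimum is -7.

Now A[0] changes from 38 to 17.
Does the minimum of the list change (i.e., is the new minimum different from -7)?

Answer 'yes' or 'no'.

Old min = -7
Change: A[0] 38 -> 17
Changed element was NOT the min; min changes only if 17 < -7.
New min = -7; changed? no

Answer: no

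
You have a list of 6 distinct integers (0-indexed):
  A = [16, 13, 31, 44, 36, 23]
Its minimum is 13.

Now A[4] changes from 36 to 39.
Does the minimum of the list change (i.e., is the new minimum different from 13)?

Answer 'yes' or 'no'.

Old min = 13
Change: A[4] 36 -> 39
Changed element was NOT the min; min changes only if 39 < 13.
New min = 13; changed? no

Answer: no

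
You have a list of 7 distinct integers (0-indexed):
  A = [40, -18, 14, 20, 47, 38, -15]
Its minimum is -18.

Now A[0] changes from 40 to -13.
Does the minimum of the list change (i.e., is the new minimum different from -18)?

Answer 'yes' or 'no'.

Old min = -18
Change: A[0] 40 -> -13
Changed element was NOT the min; min changes only if -13 < -18.
New min = -18; changed? no

Answer: no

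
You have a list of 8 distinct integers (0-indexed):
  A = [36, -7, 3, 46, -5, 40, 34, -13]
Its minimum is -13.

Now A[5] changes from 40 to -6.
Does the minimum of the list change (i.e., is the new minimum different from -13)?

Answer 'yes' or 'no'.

Old min = -13
Change: A[5] 40 -> -6
Changed element was NOT the min; min changes only if -6 < -13.
New min = -13; changed? no

Answer: no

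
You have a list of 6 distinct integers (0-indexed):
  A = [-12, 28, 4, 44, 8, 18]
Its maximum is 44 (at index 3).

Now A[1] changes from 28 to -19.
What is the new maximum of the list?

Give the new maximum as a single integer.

Old max = 44 (at index 3)
Change: A[1] 28 -> -19
Changed element was NOT the old max.
  New max = max(old_max, new_val) = max(44, -19) = 44

Answer: 44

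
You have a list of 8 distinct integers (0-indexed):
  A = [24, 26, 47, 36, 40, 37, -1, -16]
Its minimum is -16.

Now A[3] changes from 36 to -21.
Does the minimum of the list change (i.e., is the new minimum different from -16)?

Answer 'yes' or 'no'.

Answer: yes

Derivation:
Old min = -16
Change: A[3] 36 -> -21
Changed element was NOT the min; min changes only if -21 < -16.
New min = -21; changed? yes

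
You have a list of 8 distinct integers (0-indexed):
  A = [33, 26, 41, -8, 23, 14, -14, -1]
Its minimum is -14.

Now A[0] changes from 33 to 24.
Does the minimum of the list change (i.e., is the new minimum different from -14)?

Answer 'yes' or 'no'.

Old min = -14
Change: A[0] 33 -> 24
Changed element was NOT the min; min changes only if 24 < -14.
New min = -14; changed? no

Answer: no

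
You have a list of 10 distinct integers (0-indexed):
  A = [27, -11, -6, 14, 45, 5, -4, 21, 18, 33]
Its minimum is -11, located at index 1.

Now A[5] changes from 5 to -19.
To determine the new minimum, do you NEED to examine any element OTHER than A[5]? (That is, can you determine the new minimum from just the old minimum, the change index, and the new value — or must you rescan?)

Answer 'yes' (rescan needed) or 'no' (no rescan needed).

Old min = -11 at index 1
Change at index 5: 5 -> -19
Index 5 was NOT the min. New min = min(-11, -19). No rescan of other elements needed.
Needs rescan: no

Answer: no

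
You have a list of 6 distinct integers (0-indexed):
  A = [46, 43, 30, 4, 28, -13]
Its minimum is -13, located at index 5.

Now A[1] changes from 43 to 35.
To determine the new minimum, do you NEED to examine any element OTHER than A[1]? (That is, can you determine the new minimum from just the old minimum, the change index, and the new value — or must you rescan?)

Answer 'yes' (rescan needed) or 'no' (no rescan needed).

Old min = -13 at index 5
Change at index 1: 43 -> 35
Index 1 was NOT the min. New min = min(-13, 35). No rescan of other elements needed.
Needs rescan: no

Answer: no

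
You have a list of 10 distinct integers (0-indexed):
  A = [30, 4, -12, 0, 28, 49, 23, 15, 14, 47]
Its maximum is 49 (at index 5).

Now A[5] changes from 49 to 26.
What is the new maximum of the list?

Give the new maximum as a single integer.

Old max = 49 (at index 5)
Change: A[5] 49 -> 26
Changed element WAS the max -> may need rescan.
  Max of remaining elements: 47
  New max = max(26, 47) = 47

Answer: 47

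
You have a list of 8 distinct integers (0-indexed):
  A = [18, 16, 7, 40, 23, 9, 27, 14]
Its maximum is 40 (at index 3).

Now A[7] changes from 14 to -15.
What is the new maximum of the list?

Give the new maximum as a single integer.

Old max = 40 (at index 3)
Change: A[7] 14 -> -15
Changed element was NOT the old max.
  New max = max(old_max, new_val) = max(40, -15) = 40

Answer: 40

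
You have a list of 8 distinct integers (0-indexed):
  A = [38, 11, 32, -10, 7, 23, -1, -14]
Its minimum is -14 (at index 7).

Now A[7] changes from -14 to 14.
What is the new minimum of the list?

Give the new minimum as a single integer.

Old min = -14 (at index 7)
Change: A[7] -14 -> 14
Changed element WAS the min. Need to check: is 14 still <= all others?
  Min of remaining elements: -10
  New min = min(14, -10) = -10

Answer: -10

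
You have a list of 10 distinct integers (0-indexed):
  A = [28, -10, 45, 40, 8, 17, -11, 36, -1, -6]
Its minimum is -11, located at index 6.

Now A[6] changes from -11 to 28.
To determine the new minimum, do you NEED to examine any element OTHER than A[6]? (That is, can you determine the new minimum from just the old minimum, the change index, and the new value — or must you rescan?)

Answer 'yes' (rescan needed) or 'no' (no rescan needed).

Answer: yes

Derivation:
Old min = -11 at index 6
Change at index 6: -11 -> 28
Index 6 WAS the min and new value 28 > old min -11. Must rescan other elements to find the new min.
Needs rescan: yes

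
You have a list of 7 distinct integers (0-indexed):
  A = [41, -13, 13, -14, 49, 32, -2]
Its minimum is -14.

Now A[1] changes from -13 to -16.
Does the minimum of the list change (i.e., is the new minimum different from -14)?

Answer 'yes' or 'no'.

Answer: yes

Derivation:
Old min = -14
Change: A[1] -13 -> -16
Changed element was NOT the min; min changes only if -16 < -14.
New min = -16; changed? yes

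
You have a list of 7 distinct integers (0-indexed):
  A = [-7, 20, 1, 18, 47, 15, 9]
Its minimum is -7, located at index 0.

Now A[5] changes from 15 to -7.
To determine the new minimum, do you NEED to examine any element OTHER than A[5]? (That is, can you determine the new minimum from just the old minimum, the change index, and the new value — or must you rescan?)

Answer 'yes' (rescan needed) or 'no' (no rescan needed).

Answer: no

Derivation:
Old min = -7 at index 0
Change at index 5: 15 -> -7
Index 5 was NOT the min. New min = min(-7, -7). No rescan of other elements needed.
Needs rescan: no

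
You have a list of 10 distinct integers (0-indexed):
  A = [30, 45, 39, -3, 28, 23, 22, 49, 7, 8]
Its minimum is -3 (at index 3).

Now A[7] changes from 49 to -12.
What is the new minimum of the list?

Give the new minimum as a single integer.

Old min = -3 (at index 3)
Change: A[7] 49 -> -12
Changed element was NOT the old min.
  New min = min(old_min, new_val) = min(-3, -12) = -12

Answer: -12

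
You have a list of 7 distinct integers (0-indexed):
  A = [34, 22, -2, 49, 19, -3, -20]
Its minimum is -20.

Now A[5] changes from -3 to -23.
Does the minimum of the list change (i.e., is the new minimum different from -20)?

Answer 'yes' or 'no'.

Old min = -20
Change: A[5] -3 -> -23
Changed element was NOT the min; min changes only if -23 < -20.
New min = -23; changed? yes

Answer: yes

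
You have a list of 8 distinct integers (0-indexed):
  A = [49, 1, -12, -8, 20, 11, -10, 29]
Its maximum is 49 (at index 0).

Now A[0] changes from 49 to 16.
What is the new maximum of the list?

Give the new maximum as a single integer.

Answer: 29

Derivation:
Old max = 49 (at index 0)
Change: A[0] 49 -> 16
Changed element WAS the max -> may need rescan.
  Max of remaining elements: 29
  New max = max(16, 29) = 29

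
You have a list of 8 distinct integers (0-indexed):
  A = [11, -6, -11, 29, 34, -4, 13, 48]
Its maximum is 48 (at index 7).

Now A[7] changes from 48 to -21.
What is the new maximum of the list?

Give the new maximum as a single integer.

Answer: 34

Derivation:
Old max = 48 (at index 7)
Change: A[7] 48 -> -21
Changed element WAS the max -> may need rescan.
  Max of remaining elements: 34
  New max = max(-21, 34) = 34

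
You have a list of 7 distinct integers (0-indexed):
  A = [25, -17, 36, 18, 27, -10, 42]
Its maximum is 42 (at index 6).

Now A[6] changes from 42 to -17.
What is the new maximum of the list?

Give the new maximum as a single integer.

Answer: 36

Derivation:
Old max = 42 (at index 6)
Change: A[6] 42 -> -17
Changed element WAS the max -> may need rescan.
  Max of remaining elements: 36
  New max = max(-17, 36) = 36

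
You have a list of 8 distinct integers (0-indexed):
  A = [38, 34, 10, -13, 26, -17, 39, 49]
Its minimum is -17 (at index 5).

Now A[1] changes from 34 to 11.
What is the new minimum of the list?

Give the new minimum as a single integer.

Old min = -17 (at index 5)
Change: A[1] 34 -> 11
Changed element was NOT the old min.
  New min = min(old_min, new_val) = min(-17, 11) = -17

Answer: -17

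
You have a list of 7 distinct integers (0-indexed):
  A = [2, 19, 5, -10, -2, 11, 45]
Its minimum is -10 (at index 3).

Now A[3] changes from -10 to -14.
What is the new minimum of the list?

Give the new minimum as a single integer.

Answer: -14

Derivation:
Old min = -10 (at index 3)
Change: A[3] -10 -> -14
Changed element WAS the min. Need to check: is -14 still <= all others?
  Min of remaining elements: -2
  New min = min(-14, -2) = -14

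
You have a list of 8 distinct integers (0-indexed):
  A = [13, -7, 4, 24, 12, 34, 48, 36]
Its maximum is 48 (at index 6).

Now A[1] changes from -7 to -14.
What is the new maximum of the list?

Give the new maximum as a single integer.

Old max = 48 (at index 6)
Change: A[1] -7 -> -14
Changed element was NOT the old max.
  New max = max(old_max, new_val) = max(48, -14) = 48

Answer: 48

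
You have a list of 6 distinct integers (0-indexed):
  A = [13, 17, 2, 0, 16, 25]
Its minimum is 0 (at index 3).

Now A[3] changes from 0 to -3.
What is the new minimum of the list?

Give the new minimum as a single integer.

Answer: -3

Derivation:
Old min = 0 (at index 3)
Change: A[3] 0 -> -3
Changed element WAS the min. Need to check: is -3 still <= all others?
  Min of remaining elements: 2
  New min = min(-3, 2) = -3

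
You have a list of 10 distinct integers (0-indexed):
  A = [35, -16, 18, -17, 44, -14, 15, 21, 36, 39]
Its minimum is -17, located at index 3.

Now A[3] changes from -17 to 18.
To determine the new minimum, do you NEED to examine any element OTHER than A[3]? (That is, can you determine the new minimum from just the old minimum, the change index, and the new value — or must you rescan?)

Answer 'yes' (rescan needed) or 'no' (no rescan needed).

Answer: yes

Derivation:
Old min = -17 at index 3
Change at index 3: -17 -> 18
Index 3 WAS the min and new value 18 > old min -17. Must rescan other elements to find the new min.
Needs rescan: yes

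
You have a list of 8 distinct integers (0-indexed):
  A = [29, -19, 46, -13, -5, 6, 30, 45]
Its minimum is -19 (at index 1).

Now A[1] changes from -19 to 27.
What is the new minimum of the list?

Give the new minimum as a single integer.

Old min = -19 (at index 1)
Change: A[1] -19 -> 27
Changed element WAS the min. Need to check: is 27 still <= all others?
  Min of remaining elements: -13
  New min = min(27, -13) = -13

Answer: -13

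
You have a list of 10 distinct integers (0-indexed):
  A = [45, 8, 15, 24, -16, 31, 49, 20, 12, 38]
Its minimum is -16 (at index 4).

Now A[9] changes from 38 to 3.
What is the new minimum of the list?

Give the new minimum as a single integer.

Old min = -16 (at index 4)
Change: A[9] 38 -> 3
Changed element was NOT the old min.
  New min = min(old_min, new_val) = min(-16, 3) = -16

Answer: -16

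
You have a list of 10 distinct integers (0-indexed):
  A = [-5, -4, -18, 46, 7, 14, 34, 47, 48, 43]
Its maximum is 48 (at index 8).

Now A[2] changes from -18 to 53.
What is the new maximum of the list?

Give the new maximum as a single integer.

Old max = 48 (at index 8)
Change: A[2] -18 -> 53
Changed element was NOT the old max.
  New max = max(old_max, new_val) = max(48, 53) = 53

Answer: 53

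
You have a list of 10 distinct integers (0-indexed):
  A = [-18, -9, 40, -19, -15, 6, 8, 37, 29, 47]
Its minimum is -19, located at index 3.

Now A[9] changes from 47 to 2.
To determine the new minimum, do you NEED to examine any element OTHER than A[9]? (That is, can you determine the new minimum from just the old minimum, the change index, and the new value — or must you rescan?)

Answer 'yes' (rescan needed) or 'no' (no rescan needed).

Answer: no

Derivation:
Old min = -19 at index 3
Change at index 9: 47 -> 2
Index 9 was NOT the min. New min = min(-19, 2). No rescan of other elements needed.
Needs rescan: no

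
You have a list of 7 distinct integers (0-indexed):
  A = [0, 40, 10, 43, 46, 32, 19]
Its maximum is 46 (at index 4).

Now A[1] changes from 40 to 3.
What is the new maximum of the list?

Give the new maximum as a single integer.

Answer: 46

Derivation:
Old max = 46 (at index 4)
Change: A[1] 40 -> 3
Changed element was NOT the old max.
  New max = max(old_max, new_val) = max(46, 3) = 46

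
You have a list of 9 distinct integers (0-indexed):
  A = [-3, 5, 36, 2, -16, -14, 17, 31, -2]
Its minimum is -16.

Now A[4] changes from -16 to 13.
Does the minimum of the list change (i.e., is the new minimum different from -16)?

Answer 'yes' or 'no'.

Answer: yes

Derivation:
Old min = -16
Change: A[4] -16 -> 13
Changed element was the min; new min must be rechecked.
New min = -14; changed? yes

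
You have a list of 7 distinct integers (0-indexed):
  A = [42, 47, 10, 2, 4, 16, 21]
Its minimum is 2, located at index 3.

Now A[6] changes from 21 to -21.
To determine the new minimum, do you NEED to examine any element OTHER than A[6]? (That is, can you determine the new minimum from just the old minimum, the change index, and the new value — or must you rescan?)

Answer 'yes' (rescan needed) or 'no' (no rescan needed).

Old min = 2 at index 3
Change at index 6: 21 -> -21
Index 6 was NOT the min. New min = min(2, -21). No rescan of other elements needed.
Needs rescan: no

Answer: no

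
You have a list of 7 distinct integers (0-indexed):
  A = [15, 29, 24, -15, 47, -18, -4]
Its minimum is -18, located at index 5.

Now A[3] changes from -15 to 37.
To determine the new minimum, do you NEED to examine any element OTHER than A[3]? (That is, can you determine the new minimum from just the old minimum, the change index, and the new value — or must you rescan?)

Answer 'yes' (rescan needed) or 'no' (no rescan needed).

Old min = -18 at index 5
Change at index 3: -15 -> 37
Index 3 was NOT the min. New min = min(-18, 37). No rescan of other elements needed.
Needs rescan: no

Answer: no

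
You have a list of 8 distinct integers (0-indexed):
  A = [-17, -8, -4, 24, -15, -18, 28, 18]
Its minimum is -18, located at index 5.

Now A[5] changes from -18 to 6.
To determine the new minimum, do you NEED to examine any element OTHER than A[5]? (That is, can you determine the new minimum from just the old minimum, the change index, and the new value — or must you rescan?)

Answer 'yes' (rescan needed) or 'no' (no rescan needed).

Old min = -18 at index 5
Change at index 5: -18 -> 6
Index 5 WAS the min and new value 6 > old min -18. Must rescan other elements to find the new min.
Needs rescan: yes

Answer: yes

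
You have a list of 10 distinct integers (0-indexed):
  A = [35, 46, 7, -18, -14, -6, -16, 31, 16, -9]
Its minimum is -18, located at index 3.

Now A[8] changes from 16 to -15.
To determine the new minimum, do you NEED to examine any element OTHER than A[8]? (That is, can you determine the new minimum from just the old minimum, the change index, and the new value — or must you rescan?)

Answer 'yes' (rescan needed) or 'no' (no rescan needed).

Answer: no

Derivation:
Old min = -18 at index 3
Change at index 8: 16 -> -15
Index 8 was NOT the min. New min = min(-18, -15). No rescan of other elements needed.
Needs rescan: no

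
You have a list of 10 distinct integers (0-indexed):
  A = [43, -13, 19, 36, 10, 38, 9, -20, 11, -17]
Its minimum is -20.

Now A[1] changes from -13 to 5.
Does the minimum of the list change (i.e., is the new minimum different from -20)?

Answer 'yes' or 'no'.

Old min = -20
Change: A[1] -13 -> 5
Changed element was NOT the min; min changes only if 5 < -20.
New min = -20; changed? no

Answer: no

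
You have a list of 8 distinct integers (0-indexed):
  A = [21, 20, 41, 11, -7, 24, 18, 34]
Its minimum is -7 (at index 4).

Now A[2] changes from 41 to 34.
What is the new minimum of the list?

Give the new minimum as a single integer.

Old min = -7 (at index 4)
Change: A[2] 41 -> 34
Changed element was NOT the old min.
  New min = min(old_min, new_val) = min(-7, 34) = -7

Answer: -7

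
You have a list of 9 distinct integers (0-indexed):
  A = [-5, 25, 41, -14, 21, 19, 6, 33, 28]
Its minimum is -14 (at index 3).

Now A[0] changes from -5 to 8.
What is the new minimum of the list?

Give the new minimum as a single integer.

Answer: -14

Derivation:
Old min = -14 (at index 3)
Change: A[0] -5 -> 8
Changed element was NOT the old min.
  New min = min(old_min, new_val) = min(-14, 8) = -14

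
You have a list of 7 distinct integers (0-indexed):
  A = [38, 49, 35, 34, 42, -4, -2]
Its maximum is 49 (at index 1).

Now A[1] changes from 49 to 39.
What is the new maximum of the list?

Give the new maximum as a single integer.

Old max = 49 (at index 1)
Change: A[1] 49 -> 39
Changed element WAS the max -> may need rescan.
  Max of remaining elements: 42
  New max = max(39, 42) = 42

Answer: 42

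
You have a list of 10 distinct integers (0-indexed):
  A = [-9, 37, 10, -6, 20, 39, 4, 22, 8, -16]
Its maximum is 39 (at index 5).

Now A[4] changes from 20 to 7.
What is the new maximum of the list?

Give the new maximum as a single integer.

Answer: 39

Derivation:
Old max = 39 (at index 5)
Change: A[4] 20 -> 7
Changed element was NOT the old max.
  New max = max(old_max, new_val) = max(39, 7) = 39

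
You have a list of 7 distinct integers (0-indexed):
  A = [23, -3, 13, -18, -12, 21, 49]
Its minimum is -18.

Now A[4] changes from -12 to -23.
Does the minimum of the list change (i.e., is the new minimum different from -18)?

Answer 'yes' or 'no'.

Old min = -18
Change: A[4] -12 -> -23
Changed element was NOT the min; min changes only if -23 < -18.
New min = -23; changed? yes

Answer: yes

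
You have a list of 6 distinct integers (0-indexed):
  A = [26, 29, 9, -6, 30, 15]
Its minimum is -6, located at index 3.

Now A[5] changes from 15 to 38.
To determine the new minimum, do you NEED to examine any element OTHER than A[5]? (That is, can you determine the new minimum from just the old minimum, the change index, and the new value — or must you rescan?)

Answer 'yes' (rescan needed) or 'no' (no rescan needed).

Old min = -6 at index 3
Change at index 5: 15 -> 38
Index 5 was NOT the min. New min = min(-6, 38). No rescan of other elements needed.
Needs rescan: no

Answer: no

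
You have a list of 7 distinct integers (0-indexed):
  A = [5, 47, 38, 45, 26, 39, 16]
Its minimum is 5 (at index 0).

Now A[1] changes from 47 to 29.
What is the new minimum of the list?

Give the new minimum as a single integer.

Old min = 5 (at index 0)
Change: A[1] 47 -> 29
Changed element was NOT the old min.
  New min = min(old_min, new_val) = min(5, 29) = 5

Answer: 5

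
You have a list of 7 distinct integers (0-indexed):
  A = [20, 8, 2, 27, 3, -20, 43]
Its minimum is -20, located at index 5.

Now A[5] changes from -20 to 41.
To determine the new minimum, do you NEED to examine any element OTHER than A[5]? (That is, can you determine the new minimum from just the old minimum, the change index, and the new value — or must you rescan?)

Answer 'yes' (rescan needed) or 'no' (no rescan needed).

Answer: yes

Derivation:
Old min = -20 at index 5
Change at index 5: -20 -> 41
Index 5 WAS the min and new value 41 > old min -20. Must rescan other elements to find the new min.
Needs rescan: yes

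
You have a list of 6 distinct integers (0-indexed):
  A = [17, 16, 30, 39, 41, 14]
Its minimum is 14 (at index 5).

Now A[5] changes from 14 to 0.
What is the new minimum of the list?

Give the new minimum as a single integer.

Old min = 14 (at index 5)
Change: A[5] 14 -> 0
Changed element WAS the min. Need to check: is 0 still <= all others?
  Min of remaining elements: 16
  New min = min(0, 16) = 0

Answer: 0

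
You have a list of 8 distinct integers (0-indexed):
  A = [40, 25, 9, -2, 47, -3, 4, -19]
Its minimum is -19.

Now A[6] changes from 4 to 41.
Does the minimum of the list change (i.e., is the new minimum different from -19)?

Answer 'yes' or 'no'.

Old min = -19
Change: A[6] 4 -> 41
Changed element was NOT the min; min changes only if 41 < -19.
New min = -19; changed? no

Answer: no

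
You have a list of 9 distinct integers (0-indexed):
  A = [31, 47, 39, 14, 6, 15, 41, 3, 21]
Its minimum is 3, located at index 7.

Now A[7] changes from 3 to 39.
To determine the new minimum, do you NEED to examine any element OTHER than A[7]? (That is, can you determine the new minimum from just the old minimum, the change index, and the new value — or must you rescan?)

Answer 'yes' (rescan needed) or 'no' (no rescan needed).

Answer: yes

Derivation:
Old min = 3 at index 7
Change at index 7: 3 -> 39
Index 7 WAS the min and new value 39 > old min 3. Must rescan other elements to find the new min.
Needs rescan: yes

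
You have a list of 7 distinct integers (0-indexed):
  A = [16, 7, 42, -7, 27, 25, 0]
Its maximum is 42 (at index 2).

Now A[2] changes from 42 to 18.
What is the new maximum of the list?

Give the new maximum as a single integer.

Old max = 42 (at index 2)
Change: A[2] 42 -> 18
Changed element WAS the max -> may need rescan.
  Max of remaining elements: 27
  New max = max(18, 27) = 27

Answer: 27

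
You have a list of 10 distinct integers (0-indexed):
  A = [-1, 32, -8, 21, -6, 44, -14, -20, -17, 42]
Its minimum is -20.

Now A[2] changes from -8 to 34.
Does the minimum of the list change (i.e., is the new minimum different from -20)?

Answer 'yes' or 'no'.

Answer: no

Derivation:
Old min = -20
Change: A[2] -8 -> 34
Changed element was NOT the min; min changes only if 34 < -20.
New min = -20; changed? no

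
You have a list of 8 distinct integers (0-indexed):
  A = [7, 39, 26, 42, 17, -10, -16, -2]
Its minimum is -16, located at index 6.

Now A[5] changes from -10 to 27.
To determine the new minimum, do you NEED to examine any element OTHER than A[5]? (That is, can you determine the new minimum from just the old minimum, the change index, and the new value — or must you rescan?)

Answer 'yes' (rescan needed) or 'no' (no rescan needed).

Old min = -16 at index 6
Change at index 5: -10 -> 27
Index 5 was NOT the min. New min = min(-16, 27). No rescan of other elements needed.
Needs rescan: no

Answer: no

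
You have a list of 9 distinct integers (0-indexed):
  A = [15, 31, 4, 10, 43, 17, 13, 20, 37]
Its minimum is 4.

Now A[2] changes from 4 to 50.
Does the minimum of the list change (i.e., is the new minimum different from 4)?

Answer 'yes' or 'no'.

Old min = 4
Change: A[2] 4 -> 50
Changed element was the min; new min must be rechecked.
New min = 10; changed? yes

Answer: yes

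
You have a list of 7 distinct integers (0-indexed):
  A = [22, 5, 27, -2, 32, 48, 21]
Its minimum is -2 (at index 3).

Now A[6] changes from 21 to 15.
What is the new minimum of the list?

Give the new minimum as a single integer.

Answer: -2

Derivation:
Old min = -2 (at index 3)
Change: A[6] 21 -> 15
Changed element was NOT the old min.
  New min = min(old_min, new_val) = min(-2, 15) = -2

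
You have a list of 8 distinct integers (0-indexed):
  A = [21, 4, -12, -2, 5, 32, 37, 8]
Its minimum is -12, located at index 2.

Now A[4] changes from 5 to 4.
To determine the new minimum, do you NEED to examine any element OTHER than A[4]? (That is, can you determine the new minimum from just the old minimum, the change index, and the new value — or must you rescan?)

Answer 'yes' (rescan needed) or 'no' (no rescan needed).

Answer: no

Derivation:
Old min = -12 at index 2
Change at index 4: 5 -> 4
Index 4 was NOT the min. New min = min(-12, 4). No rescan of other elements needed.
Needs rescan: no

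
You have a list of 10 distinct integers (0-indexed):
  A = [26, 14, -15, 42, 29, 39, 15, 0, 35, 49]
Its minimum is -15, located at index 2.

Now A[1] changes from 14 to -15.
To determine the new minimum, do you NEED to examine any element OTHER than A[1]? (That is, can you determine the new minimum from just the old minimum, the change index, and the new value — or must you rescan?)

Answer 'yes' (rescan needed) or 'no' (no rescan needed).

Old min = -15 at index 2
Change at index 1: 14 -> -15
Index 1 was NOT the min. New min = min(-15, -15). No rescan of other elements needed.
Needs rescan: no

Answer: no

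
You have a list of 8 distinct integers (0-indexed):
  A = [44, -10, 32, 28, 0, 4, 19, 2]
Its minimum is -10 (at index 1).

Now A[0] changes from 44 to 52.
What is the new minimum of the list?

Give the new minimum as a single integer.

Answer: -10

Derivation:
Old min = -10 (at index 1)
Change: A[0] 44 -> 52
Changed element was NOT the old min.
  New min = min(old_min, new_val) = min(-10, 52) = -10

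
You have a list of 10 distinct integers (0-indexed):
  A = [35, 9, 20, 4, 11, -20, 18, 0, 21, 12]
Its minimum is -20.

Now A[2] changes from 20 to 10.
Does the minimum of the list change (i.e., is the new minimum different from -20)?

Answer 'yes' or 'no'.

Old min = -20
Change: A[2] 20 -> 10
Changed element was NOT the min; min changes only if 10 < -20.
New min = -20; changed? no

Answer: no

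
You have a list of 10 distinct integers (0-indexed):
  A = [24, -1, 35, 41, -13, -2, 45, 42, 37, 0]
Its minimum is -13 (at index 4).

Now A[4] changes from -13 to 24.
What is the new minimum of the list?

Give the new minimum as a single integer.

Answer: -2

Derivation:
Old min = -13 (at index 4)
Change: A[4] -13 -> 24
Changed element WAS the min. Need to check: is 24 still <= all others?
  Min of remaining elements: -2
  New min = min(24, -2) = -2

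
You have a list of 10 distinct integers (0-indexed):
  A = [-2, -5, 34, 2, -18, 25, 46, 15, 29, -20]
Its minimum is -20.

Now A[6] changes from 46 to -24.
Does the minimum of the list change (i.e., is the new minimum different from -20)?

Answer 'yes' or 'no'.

Answer: yes

Derivation:
Old min = -20
Change: A[6] 46 -> -24
Changed element was NOT the min; min changes only if -24 < -20.
New min = -24; changed? yes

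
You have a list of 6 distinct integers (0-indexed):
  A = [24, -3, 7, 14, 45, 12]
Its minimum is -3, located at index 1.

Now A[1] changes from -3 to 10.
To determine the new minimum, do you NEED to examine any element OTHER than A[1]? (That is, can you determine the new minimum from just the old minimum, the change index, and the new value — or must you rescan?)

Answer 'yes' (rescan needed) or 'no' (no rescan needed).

Old min = -3 at index 1
Change at index 1: -3 -> 10
Index 1 WAS the min and new value 10 > old min -3. Must rescan other elements to find the new min.
Needs rescan: yes

Answer: yes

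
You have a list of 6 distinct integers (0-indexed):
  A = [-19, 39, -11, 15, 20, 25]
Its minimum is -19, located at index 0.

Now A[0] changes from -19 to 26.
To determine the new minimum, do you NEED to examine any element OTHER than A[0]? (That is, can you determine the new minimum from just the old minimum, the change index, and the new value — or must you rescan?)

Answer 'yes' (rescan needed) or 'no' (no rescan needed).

Old min = -19 at index 0
Change at index 0: -19 -> 26
Index 0 WAS the min and new value 26 > old min -19. Must rescan other elements to find the new min.
Needs rescan: yes

Answer: yes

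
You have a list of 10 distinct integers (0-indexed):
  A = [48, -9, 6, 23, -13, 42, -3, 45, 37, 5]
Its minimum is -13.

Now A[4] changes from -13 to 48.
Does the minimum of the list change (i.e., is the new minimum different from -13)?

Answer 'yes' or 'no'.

Old min = -13
Change: A[4] -13 -> 48
Changed element was the min; new min must be rechecked.
New min = -9; changed? yes

Answer: yes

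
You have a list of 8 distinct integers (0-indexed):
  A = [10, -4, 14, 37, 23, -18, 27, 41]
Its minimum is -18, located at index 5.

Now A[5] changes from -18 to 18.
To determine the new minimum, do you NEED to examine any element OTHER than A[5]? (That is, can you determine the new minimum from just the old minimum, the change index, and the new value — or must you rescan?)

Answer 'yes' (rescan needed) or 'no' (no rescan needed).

Answer: yes

Derivation:
Old min = -18 at index 5
Change at index 5: -18 -> 18
Index 5 WAS the min and new value 18 > old min -18. Must rescan other elements to find the new min.
Needs rescan: yes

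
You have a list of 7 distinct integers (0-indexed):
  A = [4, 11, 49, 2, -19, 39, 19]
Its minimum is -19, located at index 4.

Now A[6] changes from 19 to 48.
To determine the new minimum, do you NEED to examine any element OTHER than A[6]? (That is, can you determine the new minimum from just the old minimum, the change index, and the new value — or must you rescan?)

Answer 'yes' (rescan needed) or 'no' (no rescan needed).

Answer: no

Derivation:
Old min = -19 at index 4
Change at index 6: 19 -> 48
Index 6 was NOT the min. New min = min(-19, 48). No rescan of other elements needed.
Needs rescan: no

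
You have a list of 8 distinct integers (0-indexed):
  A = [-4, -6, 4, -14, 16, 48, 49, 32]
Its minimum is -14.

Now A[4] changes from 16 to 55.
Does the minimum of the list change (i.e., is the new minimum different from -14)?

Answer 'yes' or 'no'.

Answer: no

Derivation:
Old min = -14
Change: A[4] 16 -> 55
Changed element was NOT the min; min changes only if 55 < -14.
New min = -14; changed? no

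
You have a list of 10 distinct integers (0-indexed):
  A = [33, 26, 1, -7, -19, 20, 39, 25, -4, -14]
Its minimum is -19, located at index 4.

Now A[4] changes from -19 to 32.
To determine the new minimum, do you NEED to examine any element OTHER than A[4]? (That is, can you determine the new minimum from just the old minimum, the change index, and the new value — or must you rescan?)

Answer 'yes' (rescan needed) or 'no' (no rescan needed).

Answer: yes

Derivation:
Old min = -19 at index 4
Change at index 4: -19 -> 32
Index 4 WAS the min and new value 32 > old min -19. Must rescan other elements to find the new min.
Needs rescan: yes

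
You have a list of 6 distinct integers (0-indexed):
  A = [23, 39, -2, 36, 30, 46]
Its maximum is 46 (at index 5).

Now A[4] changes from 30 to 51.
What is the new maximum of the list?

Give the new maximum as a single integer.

Old max = 46 (at index 5)
Change: A[4] 30 -> 51
Changed element was NOT the old max.
  New max = max(old_max, new_val) = max(46, 51) = 51

Answer: 51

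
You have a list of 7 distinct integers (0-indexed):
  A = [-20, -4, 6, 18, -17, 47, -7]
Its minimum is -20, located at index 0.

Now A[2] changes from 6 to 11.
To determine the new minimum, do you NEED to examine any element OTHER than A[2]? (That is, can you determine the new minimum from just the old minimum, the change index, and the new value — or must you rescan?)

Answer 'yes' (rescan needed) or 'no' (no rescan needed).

Answer: no

Derivation:
Old min = -20 at index 0
Change at index 2: 6 -> 11
Index 2 was NOT the min. New min = min(-20, 11). No rescan of other elements needed.
Needs rescan: no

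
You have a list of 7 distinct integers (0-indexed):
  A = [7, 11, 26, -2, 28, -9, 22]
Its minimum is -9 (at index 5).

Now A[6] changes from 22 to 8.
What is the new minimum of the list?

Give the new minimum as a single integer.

Answer: -9

Derivation:
Old min = -9 (at index 5)
Change: A[6] 22 -> 8
Changed element was NOT the old min.
  New min = min(old_min, new_val) = min(-9, 8) = -9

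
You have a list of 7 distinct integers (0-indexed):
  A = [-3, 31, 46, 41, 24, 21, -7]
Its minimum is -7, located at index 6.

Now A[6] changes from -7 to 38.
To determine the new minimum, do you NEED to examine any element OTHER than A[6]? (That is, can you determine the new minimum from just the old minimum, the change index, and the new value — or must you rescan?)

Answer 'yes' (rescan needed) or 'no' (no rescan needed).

Answer: yes

Derivation:
Old min = -7 at index 6
Change at index 6: -7 -> 38
Index 6 WAS the min and new value 38 > old min -7. Must rescan other elements to find the new min.
Needs rescan: yes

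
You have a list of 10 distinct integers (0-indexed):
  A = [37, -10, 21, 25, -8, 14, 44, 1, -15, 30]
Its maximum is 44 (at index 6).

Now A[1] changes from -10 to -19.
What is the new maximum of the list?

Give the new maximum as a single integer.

Answer: 44

Derivation:
Old max = 44 (at index 6)
Change: A[1] -10 -> -19
Changed element was NOT the old max.
  New max = max(old_max, new_val) = max(44, -19) = 44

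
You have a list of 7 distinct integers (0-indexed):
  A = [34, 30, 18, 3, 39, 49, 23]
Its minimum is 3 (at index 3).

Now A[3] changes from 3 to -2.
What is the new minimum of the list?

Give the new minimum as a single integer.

Old min = 3 (at index 3)
Change: A[3] 3 -> -2
Changed element WAS the min. Need to check: is -2 still <= all others?
  Min of remaining elements: 18
  New min = min(-2, 18) = -2

Answer: -2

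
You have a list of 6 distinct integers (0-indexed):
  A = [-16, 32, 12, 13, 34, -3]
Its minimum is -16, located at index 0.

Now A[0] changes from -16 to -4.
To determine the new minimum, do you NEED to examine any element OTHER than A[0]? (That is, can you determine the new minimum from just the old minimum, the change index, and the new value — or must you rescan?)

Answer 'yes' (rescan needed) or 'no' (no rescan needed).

Answer: yes

Derivation:
Old min = -16 at index 0
Change at index 0: -16 -> -4
Index 0 WAS the min and new value -4 > old min -16. Must rescan other elements to find the new min.
Needs rescan: yes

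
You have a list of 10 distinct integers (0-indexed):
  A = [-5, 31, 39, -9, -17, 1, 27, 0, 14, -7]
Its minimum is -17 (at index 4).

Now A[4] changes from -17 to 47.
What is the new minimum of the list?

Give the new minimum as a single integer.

Old min = -17 (at index 4)
Change: A[4] -17 -> 47
Changed element WAS the min. Need to check: is 47 still <= all others?
  Min of remaining elements: -9
  New min = min(47, -9) = -9

Answer: -9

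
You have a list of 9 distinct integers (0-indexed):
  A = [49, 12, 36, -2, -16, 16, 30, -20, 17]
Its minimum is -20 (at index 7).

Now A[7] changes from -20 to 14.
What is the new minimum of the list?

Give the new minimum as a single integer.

Answer: -16

Derivation:
Old min = -20 (at index 7)
Change: A[7] -20 -> 14
Changed element WAS the min. Need to check: is 14 still <= all others?
  Min of remaining elements: -16
  New min = min(14, -16) = -16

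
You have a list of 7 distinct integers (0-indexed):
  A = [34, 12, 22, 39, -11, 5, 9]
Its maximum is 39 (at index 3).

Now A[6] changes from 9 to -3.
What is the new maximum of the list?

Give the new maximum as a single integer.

Old max = 39 (at index 3)
Change: A[6] 9 -> -3
Changed element was NOT the old max.
  New max = max(old_max, new_val) = max(39, -3) = 39

Answer: 39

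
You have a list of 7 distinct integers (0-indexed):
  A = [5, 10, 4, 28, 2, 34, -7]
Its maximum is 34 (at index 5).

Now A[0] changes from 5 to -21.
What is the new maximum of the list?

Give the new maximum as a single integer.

Old max = 34 (at index 5)
Change: A[0] 5 -> -21
Changed element was NOT the old max.
  New max = max(old_max, new_val) = max(34, -21) = 34

Answer: 34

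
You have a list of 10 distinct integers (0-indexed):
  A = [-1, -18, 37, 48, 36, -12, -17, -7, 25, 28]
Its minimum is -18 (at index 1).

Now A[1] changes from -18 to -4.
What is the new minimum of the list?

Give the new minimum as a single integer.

Old min = -18 (at index 1)
Change: A[1] -18 -> -4
Changed element WAS the min. Need to check: is -4 still <= all others?
  Min of remaining elements: -17
  New min = min(-4, -17) = -17

Answer: -17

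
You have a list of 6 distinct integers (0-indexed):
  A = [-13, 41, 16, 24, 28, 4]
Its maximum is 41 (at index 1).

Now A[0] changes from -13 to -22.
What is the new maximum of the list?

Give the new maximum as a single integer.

Old max = 41 (at index 1)
Change: A[0] -13 -> -22
Changed element was NOT the old max.
  New max = max(old_max, new_val) = max(41, -22) = 41

Answer: 41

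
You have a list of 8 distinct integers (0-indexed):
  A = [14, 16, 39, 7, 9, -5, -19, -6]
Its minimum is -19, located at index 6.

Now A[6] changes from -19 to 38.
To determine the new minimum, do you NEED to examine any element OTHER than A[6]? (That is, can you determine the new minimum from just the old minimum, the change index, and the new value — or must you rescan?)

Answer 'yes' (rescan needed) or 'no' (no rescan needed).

Old min = -19 at index 6
Change at index 6: -19 -> 38
Index 6 WAS the min and new value 38 > old min -19. Must rescan other elements to find the new min.
Needs rescan: yes

Answer: yes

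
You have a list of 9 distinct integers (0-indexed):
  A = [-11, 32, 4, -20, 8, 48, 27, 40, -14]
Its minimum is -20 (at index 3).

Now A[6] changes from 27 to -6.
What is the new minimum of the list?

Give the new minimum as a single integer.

Old min = -20 (at index 3)
Change: A[6] 27 -> -6
Changed element was NOT the old min.
  New min = min(old_min, new_val) = min(-20, -6) = -20

Answer: -20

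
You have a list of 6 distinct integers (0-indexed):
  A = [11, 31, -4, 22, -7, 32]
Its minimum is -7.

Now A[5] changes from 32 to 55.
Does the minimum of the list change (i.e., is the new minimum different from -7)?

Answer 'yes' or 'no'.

Old min = -7
Change: A[5] 32 -> 55
Changed element was NOT the min; min changes only if 55 < -7.
New min = -7; changed? no

Answer: no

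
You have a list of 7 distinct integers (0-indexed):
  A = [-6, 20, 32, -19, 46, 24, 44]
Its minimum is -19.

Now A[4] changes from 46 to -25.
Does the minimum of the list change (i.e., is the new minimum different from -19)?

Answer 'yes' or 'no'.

Answer: yes

Derivation:
Old min = -19
Change: A[4] 46 -> -25
Changed element was NOT the min; min changes only if -25 < -19.
New min = -25; changed? yes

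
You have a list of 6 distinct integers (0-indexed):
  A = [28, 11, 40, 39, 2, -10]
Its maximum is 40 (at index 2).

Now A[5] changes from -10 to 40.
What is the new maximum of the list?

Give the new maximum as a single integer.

Old max = 40 (at index 2)
Change: A[5] -10 -> 40
Changed element was NOT the old max.
  New max = max(old_max, new_val) = max(40, 40) = 40

Answer: 40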